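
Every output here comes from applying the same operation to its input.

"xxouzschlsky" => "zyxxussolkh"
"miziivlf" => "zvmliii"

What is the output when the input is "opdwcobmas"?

wspoomdcb

The pattern: sort the characters into reverse alphabetical order, then delete the last character.
"opdwcobmas" → "wspoomdcba" → "wspoomdcb".
(Check on "xxouzschlsky": → "zyxxussolkhc" → "zyxxussolkh" ✓)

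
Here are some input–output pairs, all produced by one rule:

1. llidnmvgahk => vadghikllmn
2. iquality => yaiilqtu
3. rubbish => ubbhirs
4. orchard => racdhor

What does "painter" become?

taeinpr

Rule — sort the characters into alphabetical order, then move the last character to the front.
Applying that to "painter" gives "taeinpr".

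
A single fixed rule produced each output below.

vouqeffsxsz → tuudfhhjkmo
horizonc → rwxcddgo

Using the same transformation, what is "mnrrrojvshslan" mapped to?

pwyabccdggghhk

The pattern: sort the characters into alphabetical order, then shift every letter 11 places backward in the alphabet (wrapping around).
Starting from "mnrrrojvshslan": after the first operation, "ahjlmnnorrrssv"; after the second, "pwyabccdggghhk".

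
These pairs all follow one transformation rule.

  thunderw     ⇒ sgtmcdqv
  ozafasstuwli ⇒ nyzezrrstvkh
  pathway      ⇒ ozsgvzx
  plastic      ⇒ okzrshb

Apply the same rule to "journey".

Looking at the pairs, the operation is to shift every letter 1 place backward in the alphabet (wrapping around).
Doing the same to "journey": "intqmdx".

intqmdx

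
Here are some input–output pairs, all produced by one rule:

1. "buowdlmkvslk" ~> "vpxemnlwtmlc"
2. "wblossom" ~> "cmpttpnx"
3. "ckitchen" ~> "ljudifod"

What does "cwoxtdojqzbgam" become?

In each case the input is transformed by: move the first character to the end, then shift every letter 1 place forward in the alphabet (wrapping around).
Applying both steps to "cwoxtdojqzbgam": "woxtdojqzbgamc", then "xpyuepkrachbnd".

xpyuepkrachbnd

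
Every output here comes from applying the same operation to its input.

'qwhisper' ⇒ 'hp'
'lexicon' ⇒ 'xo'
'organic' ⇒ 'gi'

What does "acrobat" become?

ra

What's happening: keep one character in every 3, starting at position 3 (positions 3rd, 6th, 9th, ...).
"acrobat" → "ra".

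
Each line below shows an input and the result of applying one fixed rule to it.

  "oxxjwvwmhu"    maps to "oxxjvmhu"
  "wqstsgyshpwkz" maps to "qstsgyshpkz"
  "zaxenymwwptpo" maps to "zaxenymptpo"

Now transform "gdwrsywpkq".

The transformation: remove every "w".
So "gdwrsywpkq" becomes "gdrsypkq".

gdrsypkq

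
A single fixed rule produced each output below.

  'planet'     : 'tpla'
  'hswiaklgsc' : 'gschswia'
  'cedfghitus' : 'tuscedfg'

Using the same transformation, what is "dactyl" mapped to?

ldac

Looking at the pairs, the operation is to swap the front and back halves of the string, then delete the first 2 characters.
Working it through for "dactyl": intermediate "tyldac", final "ldac".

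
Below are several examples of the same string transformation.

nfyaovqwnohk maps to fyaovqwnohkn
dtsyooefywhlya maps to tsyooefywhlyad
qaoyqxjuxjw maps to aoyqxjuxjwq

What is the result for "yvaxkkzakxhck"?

The transformation: move the first character to the end.
Doing the same to "yvaxkkzakxhck": "vaxkkzakxhcky".

vaxkkzakxhcky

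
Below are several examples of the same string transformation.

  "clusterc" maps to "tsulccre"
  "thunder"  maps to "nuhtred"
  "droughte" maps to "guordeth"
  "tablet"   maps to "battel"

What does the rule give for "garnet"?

The transformation: reverse the string, then move the first 3 characters to the end (rotate left by 3).
Applying that to "garnet" gives "ragten".

ragten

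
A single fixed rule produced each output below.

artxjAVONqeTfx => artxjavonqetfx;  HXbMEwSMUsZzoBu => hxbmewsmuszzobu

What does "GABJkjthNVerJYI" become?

gabjkjthnverjyi

Rule — convert every letter to lowercase.
"GABJkjthNVerJYI" → "gabjkjthnverjyi".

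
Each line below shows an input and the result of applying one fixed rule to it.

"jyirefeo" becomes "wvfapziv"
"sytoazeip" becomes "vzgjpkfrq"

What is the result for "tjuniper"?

The pattern: move the last 3 characters to the front (rotate right by 3), then shift every letter 9 places backward in the alphabet (wrapping around).
"tjuniper" → "pertjuni" → "gvikalez".

gvikalez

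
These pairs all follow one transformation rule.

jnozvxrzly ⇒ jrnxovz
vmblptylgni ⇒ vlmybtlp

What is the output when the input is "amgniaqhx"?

aamign

Rule — delete the last 3 characters, then take characters alternately from the front and the back (1st, last, 2nd, 2nd-last, ...).
"amgniaqhx" → "aamign".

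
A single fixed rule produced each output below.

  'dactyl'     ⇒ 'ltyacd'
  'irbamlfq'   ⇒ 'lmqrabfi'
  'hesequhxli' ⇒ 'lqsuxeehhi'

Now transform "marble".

lmrabe

The transformation: sort the characters into alphabetical order, then swap the front and back halves of the string.
"marble" → "lmrabe".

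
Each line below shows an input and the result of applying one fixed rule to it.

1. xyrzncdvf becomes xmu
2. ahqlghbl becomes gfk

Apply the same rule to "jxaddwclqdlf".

The rule is to keep one character in every 3, starting at position 2 (positions 2nd, 5th, 8th, ...), then shift every letter 1 place backward in the alphabet (wrapping around).
On "jxaddwclqdlf": the first step gives "xdll", and the second then gives "wckk".

wckk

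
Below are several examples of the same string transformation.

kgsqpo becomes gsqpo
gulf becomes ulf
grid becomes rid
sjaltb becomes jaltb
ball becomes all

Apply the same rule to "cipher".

The rule is to delete the first character.
For "cipher" the result is "ipher".

ipher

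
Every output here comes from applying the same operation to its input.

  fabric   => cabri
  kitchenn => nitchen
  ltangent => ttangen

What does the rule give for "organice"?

erganic

The pattern: swap the first and last characters, then delete the last character.
On "organice": the first step gives "erganico", and the second then gives "erganic".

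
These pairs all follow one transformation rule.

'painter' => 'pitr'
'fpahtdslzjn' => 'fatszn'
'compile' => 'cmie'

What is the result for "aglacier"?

alce

The transformation: keep every other character starting from the first (positions 1st, 3rd, 5th, ...).
Doing the same to "aglacier": "alce".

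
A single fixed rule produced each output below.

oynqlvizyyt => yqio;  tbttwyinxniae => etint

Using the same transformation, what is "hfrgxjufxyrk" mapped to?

In each case the input is transformed by: keep one character in every 3, starting at position 1 (positions 1st, 4th, 7th, ...), then swap the first and last characters.
So "hfrgxjufxyrk" becomes "yguh".

yguh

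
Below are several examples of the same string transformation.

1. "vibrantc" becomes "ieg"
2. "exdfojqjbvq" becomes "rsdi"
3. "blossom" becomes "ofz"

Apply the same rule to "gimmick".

tzx

The transformation: keep one character in every 3, starting at position 1 (positions 1st, 4th, 7th, ...), then shift every letter 13 places forward in the alphabet (wrapping around) — i.e. ROT13.
Working it through for "gimmick": intermediate "gmk", final "tzx".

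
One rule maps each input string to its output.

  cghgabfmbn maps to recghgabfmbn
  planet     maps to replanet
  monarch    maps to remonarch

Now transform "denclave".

redenclave

Each output is the input with this applied: prepend "re".
On "denclave" that produces "redenclave".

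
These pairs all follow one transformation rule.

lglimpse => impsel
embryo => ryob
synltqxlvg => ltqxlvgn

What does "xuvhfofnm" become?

hfofnmv

Looking at the pairs, the operation is to delete the first 2 characters, then move the first character to the end.
"xuvhfofnm" → "vhfofnm" → "hfofnmv".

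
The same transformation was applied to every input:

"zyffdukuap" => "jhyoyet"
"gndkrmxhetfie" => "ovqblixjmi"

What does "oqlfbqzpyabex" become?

The transformation: delete the first 3 characters, then shift every letter 4 places forward in the alphabet (wrapping around).
Starting from "oqlfbqzpyabex": after the first operation, "fbqzpyabex"; after the second, "jfudtcefib".

jfudtcefib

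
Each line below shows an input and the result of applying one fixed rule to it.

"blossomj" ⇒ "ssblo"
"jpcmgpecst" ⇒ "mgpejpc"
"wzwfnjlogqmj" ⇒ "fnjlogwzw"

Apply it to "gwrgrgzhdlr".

What's happening: delete the last 3 characters, then move the first 3 characters to the end (rotate left by 3).
Applying both steps to "gwrgrgzhdlr": "gwrgrgzh", then "grgzhgwr".

grgzhgwr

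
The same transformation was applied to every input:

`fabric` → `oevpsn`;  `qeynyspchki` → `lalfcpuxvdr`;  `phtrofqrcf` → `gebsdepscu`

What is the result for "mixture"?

kgherzv

In each case the input is transformed by: shift every letter 13 places forward in the alphabet (wrapping around) — i.e. ROT13, then move the first 2 characters to the end (rotate left by 2).
Working it through for "mixture": intermediate "zvkgher", final "kgherzv".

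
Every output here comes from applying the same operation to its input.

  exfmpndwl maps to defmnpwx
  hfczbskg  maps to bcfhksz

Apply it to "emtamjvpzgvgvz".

aeggjmmptvvvz

The transformation: delete the last character, then sort the characters into alphabetical order.
"emtamjvpzgvgvz" → "emtamjvpzgvgv" → "aeggjmmptvvvz".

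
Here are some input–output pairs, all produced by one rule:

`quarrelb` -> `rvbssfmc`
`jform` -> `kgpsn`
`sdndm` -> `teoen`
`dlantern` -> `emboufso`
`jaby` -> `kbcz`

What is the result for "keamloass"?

lfbnmpbtt

Looking at the pairs, the operation is to shift every letter 1 place forward in the alphabet (wrapping around).
For "keamloass" the result is "lfbnmpbtt".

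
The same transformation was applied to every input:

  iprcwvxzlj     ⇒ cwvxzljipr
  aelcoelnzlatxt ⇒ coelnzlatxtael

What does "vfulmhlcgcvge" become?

What's happening: move the first 3 characters to the end (rotate left by 3).
On "vfulmhlcgcvge" that produces "lmhlcgcvgevfu".

lmhlcgcvgevfu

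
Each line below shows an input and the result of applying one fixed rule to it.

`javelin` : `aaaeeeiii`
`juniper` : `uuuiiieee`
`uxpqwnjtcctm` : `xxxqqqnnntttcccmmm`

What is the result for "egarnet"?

gggrrreee

What's happening: keep every other character starting from the second (positions 2nd, 4th, 6th, ...), then repeat every character 3 times.
Applying that to "egarnet" gives "gggrrreee".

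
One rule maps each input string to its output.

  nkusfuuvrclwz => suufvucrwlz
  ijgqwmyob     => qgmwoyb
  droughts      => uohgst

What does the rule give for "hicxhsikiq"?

The rule is to swap each adjacent pair of characters (1↔2, 3↔4, ...), then delete the first 2 characters.
Applying both steps to "hicxhsikiq": "ihxcshkiqi", then "xcshkiqi".

xcshkiqi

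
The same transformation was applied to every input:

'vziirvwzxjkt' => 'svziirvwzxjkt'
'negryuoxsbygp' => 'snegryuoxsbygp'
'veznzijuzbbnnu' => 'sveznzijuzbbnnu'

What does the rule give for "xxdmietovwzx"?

The transformation: prepend "s".
For "xxdmietovwzx" the result is "sxxdmietovwzx".

sxxdmietovwzx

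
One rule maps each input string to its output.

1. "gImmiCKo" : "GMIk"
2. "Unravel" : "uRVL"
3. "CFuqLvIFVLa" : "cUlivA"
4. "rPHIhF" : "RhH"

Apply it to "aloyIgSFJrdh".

AOisjD

Looking at the pairs, the operation is to keep every other character starting from the first (positions 1st, 3rd, 5th, ...), then flip the case of every letter.
On "aloyIgSFJrdh": the first step gives "aoISJd", and the second then gives "AOisjD".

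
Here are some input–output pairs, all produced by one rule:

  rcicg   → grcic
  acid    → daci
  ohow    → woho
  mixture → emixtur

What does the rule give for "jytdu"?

ujytd

What's happening: move the last character to the front.
On "jytdu" that produces "ujytd".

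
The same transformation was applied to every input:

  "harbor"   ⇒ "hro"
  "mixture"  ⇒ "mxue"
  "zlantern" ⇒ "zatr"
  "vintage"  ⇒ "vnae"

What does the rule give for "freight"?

fegt

The rule is to keep every other character starting from the first (positions 1st, 3rd, 5th, ...).
Applying that to "freight" gives "fegt".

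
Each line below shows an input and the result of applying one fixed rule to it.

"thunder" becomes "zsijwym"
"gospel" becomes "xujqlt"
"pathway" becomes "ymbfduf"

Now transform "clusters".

zxyjwxhq

Looking at the pairs, the operation is to move the first 2 characters to the end (rotate left by 2), then shift every letter 5 places forward in the alphabet (wrapping around).
On "clusters": the first step gives "usterscl", and the second then gives "zxyjwxhq".
(Check on "pathway": → "thwaypa" → "ymbfduf" ✓)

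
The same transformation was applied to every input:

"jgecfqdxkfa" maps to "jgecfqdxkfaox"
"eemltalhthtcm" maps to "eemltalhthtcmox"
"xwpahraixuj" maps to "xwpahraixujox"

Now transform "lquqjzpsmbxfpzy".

lquqjzpsmbxfpzyox

The rule is to append "ox".
So "lquqjzpsmbxfpzy" becomes "lquqjzpsmbxfpzyox".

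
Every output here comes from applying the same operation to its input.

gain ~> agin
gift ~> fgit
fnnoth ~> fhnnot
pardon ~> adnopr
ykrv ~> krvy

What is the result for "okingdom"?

dgikmnoo

The transformation: sort the characters into alphabetical order.
Applying that to "okingdom" gives "dgikmnoo".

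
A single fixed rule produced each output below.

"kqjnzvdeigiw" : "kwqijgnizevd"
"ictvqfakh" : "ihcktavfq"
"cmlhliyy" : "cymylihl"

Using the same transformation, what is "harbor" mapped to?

Looking at the pairs, the operation is to take characters alternately from the front and the back (1st, last, 2nd, 2nd-last, ...).
"harbor" → "hraorb".

hraorb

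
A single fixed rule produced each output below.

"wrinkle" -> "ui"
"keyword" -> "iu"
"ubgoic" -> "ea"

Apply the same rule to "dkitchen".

ia

In each case the input is transformed by: shift every letter 2 places backward in the alphabet (wrapping around), then keep only the vowels.
"dkitchen" → "bigrafcl" → "ia".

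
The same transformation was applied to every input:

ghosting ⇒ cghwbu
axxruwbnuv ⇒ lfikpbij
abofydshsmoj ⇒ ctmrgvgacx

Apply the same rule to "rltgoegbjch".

hucsupxqv

Each output is the input with this applied: shift every letter 12 places backward in the alphabet (wrapping around), then delete the first 2 characters.
Working it through for "rltgoegbjch": intermediate "fzhucsupxqv", final "hucsupxqv".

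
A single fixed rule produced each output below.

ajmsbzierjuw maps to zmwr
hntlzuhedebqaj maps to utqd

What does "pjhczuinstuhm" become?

uhhs

Rule — keep one character in every 3, starting at position 3 (positions 3rd, 6th, 9th, ...), then swap each adjacent pair of characters (1↔2, 3↔4, ...).
On "pjhczuinstuhm" that produces "uhhs".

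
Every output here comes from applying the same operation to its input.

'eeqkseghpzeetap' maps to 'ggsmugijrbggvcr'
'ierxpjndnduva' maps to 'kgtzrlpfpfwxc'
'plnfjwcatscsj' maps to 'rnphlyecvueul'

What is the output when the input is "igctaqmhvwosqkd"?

The transformation: shift every letter 2 places forward in the alphabet (wrapping around).
Applying that to "igctaqmhvwosqkd" gives "kievcsojxyqusmf".

kievcsojxyqusmf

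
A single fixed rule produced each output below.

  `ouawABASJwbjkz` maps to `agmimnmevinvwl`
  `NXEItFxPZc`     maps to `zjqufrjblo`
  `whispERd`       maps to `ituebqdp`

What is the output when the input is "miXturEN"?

yujfgdqz

The transformation: shift every letter 12 places forward in the alphabet (wrapping around), then convert every letter to lowercase.
Applying both steps to "miXturEN": "yuJfgdQZ", then "yujfgdqz".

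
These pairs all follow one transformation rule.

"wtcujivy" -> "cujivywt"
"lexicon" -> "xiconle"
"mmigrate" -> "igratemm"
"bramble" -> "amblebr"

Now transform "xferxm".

erxmxf

Each output is the input with this applied: move the first 2 characters to the end (rotate left by 2).
So "xferxm" becomes "erxmxf".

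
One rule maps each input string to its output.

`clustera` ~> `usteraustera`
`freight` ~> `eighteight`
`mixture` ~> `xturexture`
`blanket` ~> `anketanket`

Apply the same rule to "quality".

alityality

What's happening: delete the first 2 characters, then write the whole string twice.
Working it through for "quality": intermediate "ality", final "alityality".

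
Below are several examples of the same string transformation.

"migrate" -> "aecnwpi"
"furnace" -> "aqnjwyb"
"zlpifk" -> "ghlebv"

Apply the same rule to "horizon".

The pattern: shift every letter 4 places backward in the alphabet (wrapping around), then swap the first and last characters.
Working it through for "horizon": intermediate "dknevkj", final "jknevkd".

jknevkd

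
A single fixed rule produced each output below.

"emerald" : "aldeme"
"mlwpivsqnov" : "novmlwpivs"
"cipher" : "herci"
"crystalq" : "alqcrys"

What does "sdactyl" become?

What's happening: move the last 3 characters to the front (rotate right by 3), then delete the last character.
Starting from "sdactyl": after the first operation, "tylsdac"; after the second, "tylsda".

tylsda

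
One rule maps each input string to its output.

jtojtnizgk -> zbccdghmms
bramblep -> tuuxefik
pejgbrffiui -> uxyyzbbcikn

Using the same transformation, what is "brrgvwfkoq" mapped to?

The pattern: sort the characters into alphabetical order, then shift every letter 7 places backward in the alphabet (wrapping around).
For "brrgvwfkoq", step one produces "bfgkoqrrvw"; step two turns that into "uyzdhjkkop".

uyzdhjkkop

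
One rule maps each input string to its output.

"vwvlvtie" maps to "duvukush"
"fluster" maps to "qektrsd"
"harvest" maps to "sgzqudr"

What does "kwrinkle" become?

djvqhmjk

The rule is to shift every letter 1 place backward in the alphabet (wrapping around), then move the last character to the front.
"kwrinkle" → "djvqhmjk".
(Check on "vwvlvtie": → "uvukushd" → "duvukush" ✓)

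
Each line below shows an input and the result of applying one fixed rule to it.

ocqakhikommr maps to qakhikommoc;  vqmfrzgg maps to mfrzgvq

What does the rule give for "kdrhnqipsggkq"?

rhnqipsggkkd

In each case the input is transformed by: delete the last character, then move the first 2 characters to the end (rotate left by 2).
"kdrhnqipsggkq" → "kdrhnqipsggk" → "rhnqipsggkkd".
(Check on "ocqakhikommr": → "ocqakhikomm" → "qakhikommoc" ✓)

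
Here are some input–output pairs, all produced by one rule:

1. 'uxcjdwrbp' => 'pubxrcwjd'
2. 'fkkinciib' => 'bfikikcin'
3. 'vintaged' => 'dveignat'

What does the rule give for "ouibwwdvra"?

aoruvidbww

The transformation: take characters alternately from the front and the back (1st, last, 2nd, 2nd-last, ...), then swap each adjacent pair of characters (1↔2, 3↔4, ...).
On "ouibwwdvra" that produces "aoruvidbww".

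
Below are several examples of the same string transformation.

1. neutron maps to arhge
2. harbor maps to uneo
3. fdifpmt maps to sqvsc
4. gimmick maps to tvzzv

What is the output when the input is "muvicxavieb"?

zhivpkniv

Rule — delete the last 2 characters, then shift every letter 13 places forward in the alphabet (wrapping around) — i.e. ROT13.
Working it through for "muvicxavieb": intermediate "muvicxavi", final "zhivpkniv".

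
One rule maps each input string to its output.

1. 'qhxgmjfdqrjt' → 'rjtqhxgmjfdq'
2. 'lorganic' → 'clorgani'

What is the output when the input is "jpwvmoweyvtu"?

The transformation: swap the front and back halves of the string, then move the first 3 characters to the end (rotate left by 3).
Applying that to "jpwvmoweyvtu" gives "vtujpwvmowey".
(Check on "qhxgmjfdqrjt": → "fdqrjtqhxgmj" → "rjtqhxgmjfdq" ✓)

vtujpwvmowey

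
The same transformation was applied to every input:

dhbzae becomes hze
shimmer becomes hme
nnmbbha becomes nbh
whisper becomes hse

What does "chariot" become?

The rule is to keep every other character starting from the second (positions 2nd, 4th, 6th, ...).
Applying that to "chariot" gives "hro".

hro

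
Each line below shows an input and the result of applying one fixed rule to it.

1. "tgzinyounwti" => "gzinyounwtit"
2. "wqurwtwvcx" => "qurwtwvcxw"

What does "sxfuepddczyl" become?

xfuepddczyls

Looking at the pairs, the operation is to move the first character to the end.
On "sxfuepddczyl" that produces "xfuepddczyls".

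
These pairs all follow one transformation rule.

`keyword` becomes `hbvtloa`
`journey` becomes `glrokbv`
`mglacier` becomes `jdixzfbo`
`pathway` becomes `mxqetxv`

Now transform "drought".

What's happening: shift every letter 3 places backward in the alphabet (wrapping around).
So "drought" becomes "aolrdeq".

aolrdeq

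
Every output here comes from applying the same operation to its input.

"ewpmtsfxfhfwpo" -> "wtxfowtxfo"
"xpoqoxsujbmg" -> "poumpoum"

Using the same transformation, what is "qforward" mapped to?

The rule is to keep one character in every 3, starting at position 2 (positions 2nd, 5th, 8th, ...), then write the whole string twice.
For "qforward", step one produces "fwd"; step two turns that into "fwdfwd".

fwdfwd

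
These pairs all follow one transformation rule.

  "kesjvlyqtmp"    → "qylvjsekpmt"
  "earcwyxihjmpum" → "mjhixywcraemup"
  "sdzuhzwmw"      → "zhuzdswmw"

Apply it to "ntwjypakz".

What's happening: reverse the string, then move the first 3 characters to the end (rotate left by 3).
Working it through for "ntwjypakz": intermediate "zkapyjwtn", final "pyjwtnzka".

pyjwtnzka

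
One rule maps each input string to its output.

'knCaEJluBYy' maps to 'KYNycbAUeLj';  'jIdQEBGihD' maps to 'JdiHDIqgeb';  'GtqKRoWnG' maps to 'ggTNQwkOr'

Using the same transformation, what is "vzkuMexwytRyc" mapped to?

The transformation: take characters alternately from the front and the back (1st, last, 2nd, 2nd-last, ...), then flip the case of every letter.
For "vzkuMexwytRyc" the result is "VCZYKrUTmYEWX".

VCZYKrUTmYEWX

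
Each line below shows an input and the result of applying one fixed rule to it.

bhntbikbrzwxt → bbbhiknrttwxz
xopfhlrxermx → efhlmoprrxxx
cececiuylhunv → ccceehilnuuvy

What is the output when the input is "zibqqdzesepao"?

The rule is to sort the characters into alphabetical order.
For "zibqqdzesepao" the result is "abdeeiopqqszz".

abdeeiopqqszz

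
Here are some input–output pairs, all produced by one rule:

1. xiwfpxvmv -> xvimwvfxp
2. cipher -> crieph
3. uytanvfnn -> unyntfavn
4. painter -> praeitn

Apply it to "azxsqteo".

aozextsq

Each output is the input with this applied: take characters alternately from the front and the back (1st, last, 2nd, 2nd-last, ...).
On "azxsqteo" that produces "aozextsq".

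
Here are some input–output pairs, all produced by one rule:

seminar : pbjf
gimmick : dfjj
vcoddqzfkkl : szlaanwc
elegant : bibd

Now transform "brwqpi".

What's happening: shift every letter 3 places backward in the alphabet (wrapping around), then delete the last 3 characters.
Doing the same to "brwqpi": "yot".

yot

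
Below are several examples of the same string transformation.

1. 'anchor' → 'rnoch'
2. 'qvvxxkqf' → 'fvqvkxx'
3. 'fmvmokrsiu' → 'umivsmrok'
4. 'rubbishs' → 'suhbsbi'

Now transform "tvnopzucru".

Each output is the input with this applied: take characters alternately from the front and the back (1st, last, 2nd, 2nd-last, ...), then delete the first character.
Working it through for "tvnopzucru": intermediate "tuvrncoupz", final "uvrncoupz".

uvrncoupz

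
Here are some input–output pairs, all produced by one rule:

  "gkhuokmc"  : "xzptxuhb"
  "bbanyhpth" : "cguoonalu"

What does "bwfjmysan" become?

fnaojswzl

The pattern: shift every letter 13 places forward in the alphabet (wrapping around) — i.e. ROT13, then move the last 3 characters to the front (rotate right by 3).
Applying both steps to "bwfjmysan": "ojswzlfna", then "fnaojswzl".
(Check on "gkhuokmc": → "txuhbxzp" → "xzptxuhb" ✓)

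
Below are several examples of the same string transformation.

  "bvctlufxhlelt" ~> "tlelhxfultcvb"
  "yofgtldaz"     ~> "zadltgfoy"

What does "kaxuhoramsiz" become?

In each case the input is transformed by: reverse the string.
"kaxuhoramsiz" → "zismarohuxak".

zismarohuxak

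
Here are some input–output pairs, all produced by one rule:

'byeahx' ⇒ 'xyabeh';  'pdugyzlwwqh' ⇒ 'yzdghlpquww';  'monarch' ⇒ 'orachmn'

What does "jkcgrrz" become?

rzcgjkr

In each case the input is transformed by: sort the characters into alphabetical order, then move the last 2 characters to the front (rotate right by 2).
For "jkcgrrz", step one produces "cgjkrrz"; step two turns that into "rzcgjkr".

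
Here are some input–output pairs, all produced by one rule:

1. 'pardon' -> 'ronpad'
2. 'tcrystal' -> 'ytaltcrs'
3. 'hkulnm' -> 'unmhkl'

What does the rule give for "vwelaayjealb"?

Looking at the pairs, the operation is to swap the front and back halves of the string, then swap the first and last characters.
Starting from "vwelaayjealb": after the first operation, "yjealbvwelaa"; after the second, "ajealbvwelay".

ajealbvwelay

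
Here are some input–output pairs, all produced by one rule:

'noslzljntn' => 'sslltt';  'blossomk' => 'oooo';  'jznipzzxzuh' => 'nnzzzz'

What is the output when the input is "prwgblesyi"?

The transformation: keep one character in every 3, starting at position 3 (positions 3rd, 6th, 9th, ...), then double every character.
Working it through for "prwgblesyi": intermediate "wly", final "wwllyy".

wwllyy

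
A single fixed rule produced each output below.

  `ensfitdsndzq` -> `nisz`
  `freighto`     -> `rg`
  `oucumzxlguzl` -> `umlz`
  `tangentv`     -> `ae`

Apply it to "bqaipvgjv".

qpj

The transformation: delete the last character, then keep one character in every 3, starting at position 2 (positions 2nd, 5th, 8th, ...).
Working it through for "bqaipvgjv": intermediate "bqaipvgj", final "qpj".
(Check on "freighto": → "freight" → "rg" ✓)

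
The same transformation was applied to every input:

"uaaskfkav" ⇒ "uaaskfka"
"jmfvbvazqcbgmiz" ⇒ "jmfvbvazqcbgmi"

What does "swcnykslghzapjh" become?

swcnykslghzapj

What's happening: delete the last character.
Doing the same to "swcnykslghzapjh": "swcnykslghzapj".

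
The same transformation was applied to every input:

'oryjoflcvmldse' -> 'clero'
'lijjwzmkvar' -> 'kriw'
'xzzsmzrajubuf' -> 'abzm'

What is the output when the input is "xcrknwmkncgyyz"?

The rule is to keep one character in every 3, starting at position 2 (positions 2nd, 5th, 8th, ...), then move the first 2 characters to the end (rotate left by 2).
For "xcrknwmkncgyyz", step one produces "cnkgz"; step two turns that into "kgzcn".

kgzcn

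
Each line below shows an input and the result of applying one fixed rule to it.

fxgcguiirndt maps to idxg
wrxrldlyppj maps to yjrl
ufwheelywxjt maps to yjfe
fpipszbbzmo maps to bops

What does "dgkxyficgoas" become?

cagy

The transformation: keep one character in every 3, starting at position 2 (positions 2nd, 5th, 8th, ...), then move the last 2 characters to the front (rotate right by 2).
For "dgkxyficgoas", step one produces "gyca"; step two turns that into "cagy".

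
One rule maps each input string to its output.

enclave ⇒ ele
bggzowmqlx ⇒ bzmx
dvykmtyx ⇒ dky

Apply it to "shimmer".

Rule — keep one character in every 3, starting at position 1 (positions 1st, 4th, 7th, ...).
So "shimmer" becomes "smr".

smr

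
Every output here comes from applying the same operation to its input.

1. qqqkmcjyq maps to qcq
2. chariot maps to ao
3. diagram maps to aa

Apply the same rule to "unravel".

re

The pattern: keep one character in every 3, starting at position 3 (positions 3rd, 6th, 9th, ...).
So "unravel" becomes "re".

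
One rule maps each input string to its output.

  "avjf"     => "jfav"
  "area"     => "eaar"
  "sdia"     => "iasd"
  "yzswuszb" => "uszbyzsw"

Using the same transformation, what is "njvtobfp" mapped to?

The pattern: swap the front and back halves of the string.
Doing the same to "njvtobfp": "obfpnjvt".

obfpnjvt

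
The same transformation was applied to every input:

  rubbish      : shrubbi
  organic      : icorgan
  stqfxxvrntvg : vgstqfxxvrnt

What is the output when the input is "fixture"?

The rule is to move the last 2 characters to the front (rotate right by 2).
On "fixture" that produces "refixtu".

refixtu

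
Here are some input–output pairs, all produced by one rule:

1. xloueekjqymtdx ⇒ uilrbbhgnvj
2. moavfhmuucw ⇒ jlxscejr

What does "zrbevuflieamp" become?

Rule — delete the last 3 characters, then shift every letter 3 places backward in the alphabet (wrapping around).
Starting from "zrbevuflieamp": after the first operation, "zrbevuflie"; after the second, "woybsrcifb".
(Check on "moavfhmuucw": → "moavfhmu" → "jlxscejr" ✓)

woybsrcifb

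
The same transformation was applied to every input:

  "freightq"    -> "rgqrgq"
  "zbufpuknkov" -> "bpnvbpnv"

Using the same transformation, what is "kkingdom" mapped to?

In each case the input is transformed by: keep one character in every 3, starting at position 2 (positions 2nd, 5th, 8th, ...), then write the whole string twice.
On "kkingdom": the first step gives "kgm", and the second then gives "kgmkgm".

kgmkgm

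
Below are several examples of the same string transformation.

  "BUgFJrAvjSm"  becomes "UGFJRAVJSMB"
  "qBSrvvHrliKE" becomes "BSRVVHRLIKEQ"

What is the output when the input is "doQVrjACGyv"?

The rule is to move the first character to the end, then convert every letter to uppercase.
"doQVrjACGyv" → "oQVrjACGyvd" → "OQVRJACGYVD".
(Check on "BUgFJrAvjSm": → "UgFJrAvjSmB" → "UGFJRAVJSMB" ✓)

OQVRJACGYVD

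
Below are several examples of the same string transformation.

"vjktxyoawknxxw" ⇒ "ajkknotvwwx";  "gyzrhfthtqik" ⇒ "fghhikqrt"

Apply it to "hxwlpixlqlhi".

hhiilllpq

Looking at the pairs, the operation is to sort the characters into alphabetical order, then delete the last 3 characters.
"hxwlpixlqlhi" → "hhiilllpqwxx" → "hhiilllpq".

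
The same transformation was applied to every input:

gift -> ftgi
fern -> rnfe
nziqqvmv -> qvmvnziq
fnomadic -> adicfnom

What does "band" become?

Each output is the input with this applied: swap the front and back halves of the string.
"band" → "ndba".

ndba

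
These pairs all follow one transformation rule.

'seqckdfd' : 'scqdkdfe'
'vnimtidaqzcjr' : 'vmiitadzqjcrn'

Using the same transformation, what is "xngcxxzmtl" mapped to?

Rule — swap each adjacent pair of characters (1↔2, 3↔4, ...), then move the first character to the end.
Starting from "xngcxxzmtl": after the first operation, "nxcgxxmzlt"; after the second, "xcgxxmzltn".
(Check on "seqckdfd": → "escqdkdf" → "scqdkdfe" ✓)

xcgxxmzltn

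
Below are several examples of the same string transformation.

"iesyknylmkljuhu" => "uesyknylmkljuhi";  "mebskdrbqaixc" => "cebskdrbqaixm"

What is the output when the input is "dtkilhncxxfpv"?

The pattern: swap the first and last characters.
Applying that to "dtkilhncxxfpv" gives "vtkilhncxxfpd".

vtkilhncxxfpd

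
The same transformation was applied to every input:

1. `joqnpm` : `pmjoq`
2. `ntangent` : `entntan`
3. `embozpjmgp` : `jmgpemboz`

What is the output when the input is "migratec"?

tecmigr

What's happening: swap the front and back halves of the string, then delete the first character.
On "migratec": the first step gives "atecmigr", and the second then gives "tecmigr".
(Check on "ntangent": → "gentntan" → "entntan" ✓)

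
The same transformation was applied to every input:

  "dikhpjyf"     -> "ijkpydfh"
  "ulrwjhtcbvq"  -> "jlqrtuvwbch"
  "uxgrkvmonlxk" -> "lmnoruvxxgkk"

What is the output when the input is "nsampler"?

mnprsael

In each case the input is transformed by: sort the characters into alphabetical order, then move the first 3 characters to the end (rotate left by 3).
For "nsampler", step one produces "aelmnprs"; step two turns that into "mnprsael".
(Check on "uxgrkvmonlxk": → "gkklmnoruvxx" → "lmnoruvxxgkk" ✓)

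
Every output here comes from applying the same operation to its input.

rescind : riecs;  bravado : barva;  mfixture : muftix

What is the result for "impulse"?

The rule is to delete the last 2 characters, then take characters alternately from the front and the back (1st, last, 2nd, 2nd-last, ...).
On "impulse": the first step gives "impul", and the second then gives "ilmup".

ilmup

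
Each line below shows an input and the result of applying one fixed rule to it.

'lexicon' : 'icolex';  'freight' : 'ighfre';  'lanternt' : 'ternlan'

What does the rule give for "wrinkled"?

The transformation: delete the last character, then move the first 3 characters to the end (rotate left by 3).
"wrinkled" → "wrinkle" → "nklewri".

nklewri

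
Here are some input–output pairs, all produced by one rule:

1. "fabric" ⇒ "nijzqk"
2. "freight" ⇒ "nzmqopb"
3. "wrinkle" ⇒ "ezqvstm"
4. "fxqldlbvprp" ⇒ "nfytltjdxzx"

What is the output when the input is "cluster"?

The pattern: shift every letter 8 places forward in the alphabet (wrapping around).
Applying that to "cluster" gives "ktcabmz".

ktcabmz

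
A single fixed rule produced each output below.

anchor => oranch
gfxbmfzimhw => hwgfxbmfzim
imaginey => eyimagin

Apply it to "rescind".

ndresci

The pattern: move the last 2 characters to the front (rotate right by 2).
For "rescind" the result is "ndresci".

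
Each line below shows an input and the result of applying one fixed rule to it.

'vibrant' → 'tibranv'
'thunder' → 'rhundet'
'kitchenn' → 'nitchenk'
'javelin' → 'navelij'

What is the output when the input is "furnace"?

The rule is to swap the first and last characters.
Applying that to "furnace" gives "eurnacf".

eurnacf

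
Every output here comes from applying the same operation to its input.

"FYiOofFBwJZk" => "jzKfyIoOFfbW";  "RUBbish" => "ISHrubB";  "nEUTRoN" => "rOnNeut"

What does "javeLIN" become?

Rule — flip the case of every letter, then move the last 3 characters to the front (rotate right by 3).
Applying both steps to "javeLIN": "JAVElin", then "linJAVE".
(Check on "RUBbish": → "rubBISH" → "ISHrubB" ✓)

linJAVE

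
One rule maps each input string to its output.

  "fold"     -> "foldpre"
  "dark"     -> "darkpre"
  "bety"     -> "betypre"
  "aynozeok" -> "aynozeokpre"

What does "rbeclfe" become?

rbeclfepre

Each output is the input with this applied: append "pre".
Doing the same to "rbeclfe": "rbeclfepre".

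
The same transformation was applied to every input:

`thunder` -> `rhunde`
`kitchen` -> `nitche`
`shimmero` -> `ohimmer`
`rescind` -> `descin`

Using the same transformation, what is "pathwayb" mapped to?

Rule — delete the first character, then move the last character to the front.
So "pathwayb" becomes "bathway".

bathway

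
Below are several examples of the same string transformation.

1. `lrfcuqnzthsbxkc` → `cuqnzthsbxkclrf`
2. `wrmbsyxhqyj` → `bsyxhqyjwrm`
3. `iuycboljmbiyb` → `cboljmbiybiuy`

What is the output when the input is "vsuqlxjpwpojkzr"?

The pattern: move the first 3 characters to the end (rotate left by 3).
On "vsuqlxjpwpojkzr" that produces "qlxjpwpojkzrvsu".

qlxjpwpojkzrvsu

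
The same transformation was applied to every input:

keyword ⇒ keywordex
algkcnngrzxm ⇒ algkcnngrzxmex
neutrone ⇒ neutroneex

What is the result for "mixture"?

The transformation: append "ex".
For "mixture" the result is "mixtureex".

mixtureex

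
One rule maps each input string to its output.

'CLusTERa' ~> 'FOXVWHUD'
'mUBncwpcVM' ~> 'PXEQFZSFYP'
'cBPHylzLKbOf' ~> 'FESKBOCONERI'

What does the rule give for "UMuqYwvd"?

Looking at the pairs, the operation is to shift every letter 3 places forward in the alphabet (wrapping around), then convert every letter to uppercase.
For "UMuqYwvd" the result is "XPXTBZYG".

XPXTBZYG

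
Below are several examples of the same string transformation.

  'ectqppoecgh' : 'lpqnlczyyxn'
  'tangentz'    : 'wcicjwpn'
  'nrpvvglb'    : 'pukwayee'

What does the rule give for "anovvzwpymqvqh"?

The rule is to shift every letter 9 places forward in the alphabet (wrapping around), then move the last 3 characters to the front (rotate right by 3).
"anovvzwpymqvqh" → "jwxeeifyhvzezq" → "ezqjwxeeifyhvz".

ezqjwxeeifyhvz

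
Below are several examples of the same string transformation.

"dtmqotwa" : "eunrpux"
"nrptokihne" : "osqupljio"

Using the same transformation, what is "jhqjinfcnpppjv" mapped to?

kirkjogdoqqqk

What's happening: delete the last character, then shift every letter 1 place forward in the alphabet (wrapping around).
On "jhqjinfcnpppjv": the first step gives "jhqjinfcnpppj", and the second then gives "kirkjogdoqqqk".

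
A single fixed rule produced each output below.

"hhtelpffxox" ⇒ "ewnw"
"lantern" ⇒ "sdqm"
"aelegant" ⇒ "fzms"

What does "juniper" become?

hodq

What's happening: shift every letter 1 place backward in the alphabet (wrapping around), then keep only the last 4 characters.
Working it through for "juniper": intermediate "itmhodq", final "hodq".
(Check on "aelegant": → "zdkdfzms" → "fzms" ✓)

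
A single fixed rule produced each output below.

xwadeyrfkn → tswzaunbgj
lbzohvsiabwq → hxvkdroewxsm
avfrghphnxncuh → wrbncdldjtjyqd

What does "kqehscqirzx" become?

gmadoymenvt

The transformation: shift every letter 4 places backward in the alphabet (wrapping around).
So "kqehscqirzx" becomes "gmadoymenvt".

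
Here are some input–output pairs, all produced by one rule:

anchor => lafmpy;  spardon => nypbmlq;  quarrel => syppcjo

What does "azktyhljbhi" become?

The pattern: shift every letter 2 places backward in the alphabet (wrapping around), then move the first character to the end.
Applying both steps to "azktyhljbhi": "yxirwfjhzfg", then "xirwfjhzfgy".
(Check on "quarrel": → "osyppcj" → "syppcjo" ✓)

xirwfjhzfgy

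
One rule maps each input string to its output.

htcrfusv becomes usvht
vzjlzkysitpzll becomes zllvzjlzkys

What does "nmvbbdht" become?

Looking at the pairs, the operation is to move the last 3 characters to the front (rotate right by 3), then delete the last 3 characters.
Working it through for "nmvbbdht": intermediate "dhtnmvbb", final "dhtnm".

dhtnm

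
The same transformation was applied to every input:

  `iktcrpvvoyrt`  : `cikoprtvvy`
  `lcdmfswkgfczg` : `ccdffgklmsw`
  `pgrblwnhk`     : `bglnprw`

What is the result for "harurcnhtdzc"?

acdhhnrrtu

Rule — delete the last 2 characters, then sort the characters into alphabetical order.
Applying both steps to "harurcnhtdzc": "harurcnhtd", then "acdhhnrrtu".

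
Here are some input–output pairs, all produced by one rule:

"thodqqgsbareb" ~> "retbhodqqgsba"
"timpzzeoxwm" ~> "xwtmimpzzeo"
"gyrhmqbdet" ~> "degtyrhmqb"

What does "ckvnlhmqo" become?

Looking at the pairs, the operation is to swap the first and last characters, then move the last 3 characters to the front (rotate right by 3).
Starting from "ckvnlhmqo": after the first operation, "okvnlhmqc"; after the second, "mqcokvnlh".

mqcokvnlh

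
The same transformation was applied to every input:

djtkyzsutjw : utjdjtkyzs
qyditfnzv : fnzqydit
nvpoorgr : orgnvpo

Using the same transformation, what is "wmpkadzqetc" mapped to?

qetwmpkadz

The transformation: delete the last character, then move the last 3 characters to the front (rotate right by 3).
On "wmpkadzqetc": the first step gives "wmpkadzqet", and the second then gives "qetwmpkadz".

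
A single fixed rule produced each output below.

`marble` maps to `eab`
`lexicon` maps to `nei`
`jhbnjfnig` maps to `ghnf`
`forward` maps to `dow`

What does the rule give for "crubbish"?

What's happening: move the last 2 characters to the front (rotate right by 2), then keep every other character starting from the second (positions 2nd, 4th, 6th, ...).
Doing the same to "crubbish": "hrbi".

hrbi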